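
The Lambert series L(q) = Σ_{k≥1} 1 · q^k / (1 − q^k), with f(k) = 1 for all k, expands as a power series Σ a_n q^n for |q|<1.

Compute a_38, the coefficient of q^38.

a_38 = 4

q^38  k|38↦f(k): 1:1 2:1 19:1 38:1  a_38=4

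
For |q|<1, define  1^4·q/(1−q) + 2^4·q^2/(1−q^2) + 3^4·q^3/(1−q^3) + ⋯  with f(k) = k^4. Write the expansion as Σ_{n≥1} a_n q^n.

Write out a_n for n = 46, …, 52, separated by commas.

n=46: 46·1 23·2 2·23 1·46  f→[4477456+279841+16+1]=4757314
d|47:{47,1}  Σf=4879681+1=4879682
q^48  k|48↦f(k): 48:5308416 24:331776 16:65536 12:20736 8:4096 6:1296 4:256 3:81 2:16 1:1  a_48=5732210
d|49:{1,7,49}  Σf=1+2401+5764801=5767203
d|50:{1,2,5,10,25,50}  Σf=1+16+625+10000+390625+6250000=6651267
d|51:{51,17,3,1}  Σf=6765201+83521+81+1=6848804
d|52:{52,26,13,4,2,1}  Σf=7311616+456976+28561+256+16+1=7797426

4757314, 4879682, 5732210, 5767203, 6651267, 6848804, 7797426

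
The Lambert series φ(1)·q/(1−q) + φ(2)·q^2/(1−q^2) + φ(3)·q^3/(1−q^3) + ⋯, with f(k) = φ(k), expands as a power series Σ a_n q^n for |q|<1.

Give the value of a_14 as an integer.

[q^14] φ(1)=1,φ(2)=1,φ(7)=6,φ(14)=6 ⇒ 14

a_14 = 14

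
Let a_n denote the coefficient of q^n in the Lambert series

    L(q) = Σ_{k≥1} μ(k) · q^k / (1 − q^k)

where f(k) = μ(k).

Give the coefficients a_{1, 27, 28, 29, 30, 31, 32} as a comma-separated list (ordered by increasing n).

1, 0, 0, 0, 0, 0, 0

n=1: 1·1  μ→[1]=1
d|27:{27,9,3,1}  Σμ=0+0+(-1)+1=0
n=28: 1·28 2·14 4·7 7·4 14·2 28·1  μ→[1+(-1)+0+(-1)+1+0]=0
q^29  k|29↦μ(k): 29:-1 1:1  a_29=0
q^30  k|30↦μ(k): 1:1 2:-1 3:-1 5:-1 6:1 10:1 15:1 30:-1  a_30=0
d|31:{1,31}  Σμ=1+(-1)=0
d|32:{1,2,4,8,16,32}  Σμ=1+(-1)+0+0+0+0=0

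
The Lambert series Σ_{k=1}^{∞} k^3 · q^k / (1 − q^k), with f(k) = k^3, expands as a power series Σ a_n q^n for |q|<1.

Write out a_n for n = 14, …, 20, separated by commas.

3096, 3528, 4681, 4914, 6813, 6860, 9198

n=14: 14·1 7·2 2·7 1·14  f→[2744+343+8+1]=3096
n=15: 1·15 3·5 5·3 15·1  f→[1+27+125+3375]=3528
n=16: 1·16 2·8 4·4 8·2 16·1  f→[1+8+64+512+4096]=4681
d|17:{17,1}  Σf=4913+1=4914
q^18  k|18↦f(k): 1:1 2:8 3:27 6:216 9:729 18:5832  a_18=6813
d|19:{19,1}  Σf=6859+1=6860
q^20  k|20↦f(k): 1:1 2:8 4:64 5:125 10:1000 20:8000  a_20=9198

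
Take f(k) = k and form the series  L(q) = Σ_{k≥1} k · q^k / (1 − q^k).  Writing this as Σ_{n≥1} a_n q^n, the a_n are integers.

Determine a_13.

a_13 = 14

[q^13] f(13)=13,f(1)=1 ⇒ 14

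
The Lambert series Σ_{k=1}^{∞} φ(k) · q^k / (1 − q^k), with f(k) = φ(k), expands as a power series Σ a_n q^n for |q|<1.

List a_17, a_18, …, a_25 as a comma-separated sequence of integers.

q^17  k|17↦φ(k): 17:16 1:1  a_17=17
q^18  k|18↦φ(k): 18:6 9:6 6:2 3:2 2:1 1:1  a_18=18
n=19: 1·19 19·1  φ→[1+18]=19
[q^20] φ(1)=1,φ(2)=1,φ(4)=2,φ(5)=4,φ(10)=4,φ(20)=8 ⇒ 20
n=21: 21·1 7·3 3·7 1·21  φ→[12+6+2+1]=21
q^22  k|22↦φ(k): 1:1 2:1 11:10 22:10  a_22=22
[q^23] φ(23)=22,φ(1)=1 ⇒ 23
q^24  k|24↦φ(k): 1:1 2:1 3:2 4:2 6:2 8:4 12:4 24:8  a_24=24
[q^25] φ(25)=20,φ(5)=4,φ(1)=1 ⇒ 25

17, 18, 19, 20, 21, 22, 23, 24, 25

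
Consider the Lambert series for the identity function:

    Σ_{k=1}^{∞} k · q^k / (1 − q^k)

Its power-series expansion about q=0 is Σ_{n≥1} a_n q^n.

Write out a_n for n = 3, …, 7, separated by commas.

n=3: 1·3 3·1  f→[1+3]=4
d|4:{1,2,4}  Σf=1+2+4=7
n=5: 5·1 1·5  f→[5+1]=6
[q^6] f(6)=6,f(3)=3,f(2)=2,f(1)=1 ⇒ 12
[q^7] f(7)=7,f(1)=1 ⇒ 8

4, 7, 6, 12, 8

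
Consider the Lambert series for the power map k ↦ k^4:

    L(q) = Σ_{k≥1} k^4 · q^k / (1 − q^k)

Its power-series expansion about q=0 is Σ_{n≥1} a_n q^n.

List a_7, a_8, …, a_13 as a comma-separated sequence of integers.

n=7: 7·1 1·7  f→[2401+1]=2402
q^8  k|8↦f(k): 1:1 2:16 4:256 8:4096  a_8=4369
[q^9] f(1)=1,f(3)=81,f(9)=6561 ⇒ 6643
n=10: 1·10 2·5 5·2 10·1  f→[1+16+625+10000]=10642
n=11: 11·1 1·11  f→[14641+1]=14642
n=12: 1·12 2·6 3·4 4·3 6·2 12·1  f→[1+16+81+256+1296+20736]=22386
d|13:{13,1}  Σf=28561+1=28562

2402, 4369, 6643, 10642, 14642, 22386, 28562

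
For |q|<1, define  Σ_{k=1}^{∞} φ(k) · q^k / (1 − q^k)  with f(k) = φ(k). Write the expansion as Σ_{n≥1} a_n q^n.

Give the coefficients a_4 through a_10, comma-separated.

q^4  k|4↦φ(k): 1:1 2:1 4:2  a_4=4
n=5: 1·5 5·1  φ→[1+4]=5
[q^6] φ(1)=1,φ(2)=1,φ(3)=2,φ(6)=2 ⇒ 6
n=7: 7·1 1·7  φ→[6+1]=7
[q^8] φ(8)=4,φ(4)=2,φ(2)=1,φ(1)=1 ⇒ 8
q^9  k|9↦φ(k): 1:1 3:2 9:6  a_9=9
q^10  k|10↦φ(k): 10:4 5:4 2:1 1:1  a_10=10

4, 5, 6, 7, 8, 9, 10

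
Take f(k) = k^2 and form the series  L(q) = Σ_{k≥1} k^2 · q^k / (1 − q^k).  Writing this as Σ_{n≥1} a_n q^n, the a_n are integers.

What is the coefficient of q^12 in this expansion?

a_12 = 210

q^12  k|12↦f(k): 1:1 2:4 3:9 4:16 6:36 12:144  a_12=210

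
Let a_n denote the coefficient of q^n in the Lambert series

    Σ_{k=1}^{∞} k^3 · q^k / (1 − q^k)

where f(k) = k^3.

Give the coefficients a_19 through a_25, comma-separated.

6860, 9198, 9632, 11988, 12168, 16380, 15751

[q^19] f(1)=1,f(19)=6859 ⇒ 6860
q^20  k|20↦f(k): 1:1 2:8 4:64 5:125 10:1000 20:8000  a_20=9198
q^21  k|21↦f(k): 21:9261 7:343 3:27 1:1  a_21=9632
d|22:{22,11,2,1}  Σf=10648+1331+8+1=11988
d|23:{23,1}  Σf=12167+1=12168
[q^24] f(1)=1,f(2)=8,f(3)=27,f(4)=64,f(6)=216,f(8)=512,f(12)=1728,f(24)=13824 ⇒ 16380
d|25:{25,5,1}  Σf=15625+125+1=15751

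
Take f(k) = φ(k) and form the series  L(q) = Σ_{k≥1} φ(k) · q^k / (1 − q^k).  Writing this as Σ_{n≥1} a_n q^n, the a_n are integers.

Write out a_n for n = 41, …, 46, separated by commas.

d|41:{41,1}  Σφ=40+1=41
[q^42] φ(1)=1,φ(2)=1,φ(3)=2,φ(6)=2,φ(7)=6,φ(14)=6,φ(21)=12,φ(42)=12 ⇒ 42
n=43: 1·43 43·1  φ→[1+42]=43
n=44: 44·1 22·2 11·4 4·11 2·22 1·44  φ→[20+10+10+2+1+1]=44
d|45:{1,3,5,9,15,45}  Σφ=1+2+4+6+8+24=45
n=46: 46·1 23·2 2·23 1·46  φ→[22+22+1+1]=46

41, 42, 43, 44, 45, 46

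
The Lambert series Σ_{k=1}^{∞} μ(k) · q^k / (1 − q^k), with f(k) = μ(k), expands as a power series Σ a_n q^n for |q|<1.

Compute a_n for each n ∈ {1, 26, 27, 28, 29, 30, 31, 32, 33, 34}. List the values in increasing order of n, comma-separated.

d|1:{1}  Σμ=1=1
q^26  k|26↦μ(k): 1:1 2:-1 13:-1 26:1  a_26=0
q^27  k|27↦μ(k): 1:1 3:-1 9:0 27:0  a_27=0
d|28:{1,2,4,7,14,28}  Σμ=1+(-1)+0+(-1)+1+0=0
d|29:{1,29}  Σμ=1+(-1)=0
n=30: 1·30 2·15 3·10 5·6 6·5 10·3 15·2 30·1  μ→[1+(-1)+(-1)+(-1)+1+1+1+(-1)]=0
q^31  k|31↦μ(k): 31:-1 1:1  a_31=0
d|32:{32,16,8,4,2,1}  Σμ=0+0+0+0+(-1)+1=0
n=33: 1·33 3·11 11·3 33·1  μ→[1+(-1)+(-1)+1]=0
d|34:{34,17,2,1}  Σμ=1+(-1)+(-1)+1=0

1, 0, 0, 0, 0, 0, 0, 0, 0, 0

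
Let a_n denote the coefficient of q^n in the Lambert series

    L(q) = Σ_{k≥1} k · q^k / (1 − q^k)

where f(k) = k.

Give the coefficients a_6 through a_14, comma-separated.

[q^6] f(6)=6,f(3)=3,f(2)=2,f(1)=1 ⇒ 12
d|7:{7,1}  Σf=7+1=8
q^8  k|8↦f(k): 8:8 4:4 2:2 1:1  a_8=15
d|9:{9,3,1}  Σf=9+3+1=13
q^10  k|10↦f(k): 1:1 2:2 5:5 10:10  a_10=18
q^11  k|11↦f(k): 11:11 1:1  a_11=12
n=12: 12·1 6·2 4·3 3·4 2·6 1·12  f→[12+6+4+3+2+1]=28
d|13:{1,13}  Σf=1+13=14
[q^14] f(14)=14,f(7)=7,f(2)=2,f(1)=1 ⇒ 24

12, 8, 15, 13, 18, 12, 28, 14, 24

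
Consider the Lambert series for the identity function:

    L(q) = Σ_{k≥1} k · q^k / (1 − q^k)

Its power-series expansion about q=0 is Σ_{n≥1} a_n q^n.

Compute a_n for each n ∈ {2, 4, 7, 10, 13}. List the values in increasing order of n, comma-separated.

3, 7, 8, 18, 14

[q^2] f(1)=1,f(2)=2 ⇒ 3
n=4: 4·1 2·2 1·4  f→[4+2+1]=7
n=7: 7·1 1·7  f→[7+1]=8
d|10:{10,5,2,1}  Σf=10+5+2+1=18
d|13:{13,1}  Σf=13+1=14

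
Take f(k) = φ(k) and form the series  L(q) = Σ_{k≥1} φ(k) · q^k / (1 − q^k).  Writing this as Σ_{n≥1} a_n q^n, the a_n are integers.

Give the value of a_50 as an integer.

[q^50] φ(1)=1,φ(2)=1,φ(5)=4,φ(10)=4,φ(25)=20,φ(50)=20 ⇒ 50

a_50 = 50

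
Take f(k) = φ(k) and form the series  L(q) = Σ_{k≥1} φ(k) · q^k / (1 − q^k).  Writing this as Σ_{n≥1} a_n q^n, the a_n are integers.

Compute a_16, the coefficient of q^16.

n=16: 16·1 8·2 4·4 2·8 1·16  φ→[8+4+2+1+1]=16

a_16 = 16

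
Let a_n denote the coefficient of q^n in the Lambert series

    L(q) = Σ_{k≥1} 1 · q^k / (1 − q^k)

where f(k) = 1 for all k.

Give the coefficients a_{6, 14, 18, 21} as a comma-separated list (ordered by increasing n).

q^6  k|6↦f(k): 1:1 2:1 3:1 6:1  a_6=4
d|14:{1,2,7,14}  Σf=1+1+1+1=4
n=18: 1·18 2·9 3·6 6·3 9·2 18·1  f→[1+1+1+1+1+1]=6
d|21:{1,3,7,21}  Σf=1+1+1+1=4

4, 4, 6, 4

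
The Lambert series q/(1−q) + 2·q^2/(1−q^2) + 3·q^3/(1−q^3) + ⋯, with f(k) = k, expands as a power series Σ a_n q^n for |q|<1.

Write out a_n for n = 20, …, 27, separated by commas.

42, 32, 36, 24, 60, 31, 42, 40

q^20  k|20↦f(k): 1:1 2:2 4:4 5:5 10:10 20:20  a_20=42
n=21: 21·1 7·3 3·7 1·21  f→[21+7+3+1]=32
q^22  k|22↦f(k): 22:22 11:11 2:2 1:1  a_22=36
[q^23] f(1)=1,f(23)=23 ⇒ 24
q^24  k|24↦f(k): 24:24 12:12 8:8 6:6 4:4 3:3 2:2 1:1  a_24=60
q^25  k|25↦f(k): 25:25 5:5 1:1  a_25=31
d|26:{26,13,2,1}  Σf=26+13+2+1=42
[q^27] f(1)=1,f(3)=3,f(9)=9,f(27)=27 ⇒ 40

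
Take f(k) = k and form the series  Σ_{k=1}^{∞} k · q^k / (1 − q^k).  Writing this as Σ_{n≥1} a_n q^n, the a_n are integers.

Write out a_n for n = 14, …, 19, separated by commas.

24, 24, 31, 18, 39, 20

n=14: 14·1 7·2 2·7 1·14  f→[14+7+2+1]=24
q^15  k|15↦f(k): 1:1 3:3 5:5 15:15  a_15=24
[q^16] f(16)=16,f(8)=8,f(4)=4,f(2)=2,f(1)=1 ⇒ 31
q^17  k|17↦f(k): 1:1 17:17  a_17=18
n=18: 18·1 9·2 6·3 3·6 2·9 1·18  f→[18+9+6+3+2+1]=39
[q^19] f(19)=19,f(1)=1 ⇒ 20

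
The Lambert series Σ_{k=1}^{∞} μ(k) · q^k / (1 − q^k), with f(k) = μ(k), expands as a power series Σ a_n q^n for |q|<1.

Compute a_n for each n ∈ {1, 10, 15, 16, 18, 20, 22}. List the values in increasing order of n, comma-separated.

n=1: 1·1  μ→[1]=1
[q^10] μ(10)=1,μ(5)=-1,μ(2)=-1,μ(1)=1 ⇒ 0
[q^15] μ(15)=1,μ(5)=-1,μ(3)=-1,μ(1)=1 ⇒ 0
q^16  k|16↦μ(k): 16:0 8:0 4:0 2:-1 1:1  a_16=0
[q^18] μ(1)=1,μ(2)=-1,μ(3)=-1,μ(6)=1,μ(9)=0,μ(18)=0 ⇒ 0
d|20:{20,10,5,4,2,1}  Σμ=0+1+(-1)+0+(-1)+1=0
[q^22] μ(22)=1,μ(11)=-1,μ(2)=-1,μ(1)=1 ⇒ 0

1, 0, 0, 0, 0, 0, 0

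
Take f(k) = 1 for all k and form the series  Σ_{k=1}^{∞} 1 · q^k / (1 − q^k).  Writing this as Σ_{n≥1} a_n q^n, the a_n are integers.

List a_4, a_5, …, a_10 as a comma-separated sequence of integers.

3, 2, 4, 2, 4, 3, 4

[q^4] f(4)=1,f(2)=1,f(1)=1 ⇒ 3
n=5: 1·5 5·1  f→[1+1]=2
[q^6] f(1)=1,f(2)=1,f(3)=1,f(6)=1 ⇒ 4
d|7:{7,1}  Σf=1+1=2
[q^8] f(1)=1,f(2)=1,f(4)=1,f(8)=1 ⇒ 4
n=9: 1·9 3·3 9·1  f→[1+1+1]=3
q^10  k|10↦f(k): 10:1 5:1 2:1 1:1  a_10=4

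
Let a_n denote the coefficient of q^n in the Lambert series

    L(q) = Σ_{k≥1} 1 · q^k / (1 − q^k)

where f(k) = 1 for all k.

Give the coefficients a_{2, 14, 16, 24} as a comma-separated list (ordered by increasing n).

n=2: 2·1 1·2  f→[1+1]=2
d|14:{1,2,7,14}  Σf=1+1+1+1=4
[q^16] f(16)=1,f(8)=1,f(4)=1,f(2)=1,f(1)=1 ⇒ 5
d|24:{24,12,8,6,4,3,2,1}  Σf=1+1+1+1+1+1+1+1=8

2, 4, 5, 8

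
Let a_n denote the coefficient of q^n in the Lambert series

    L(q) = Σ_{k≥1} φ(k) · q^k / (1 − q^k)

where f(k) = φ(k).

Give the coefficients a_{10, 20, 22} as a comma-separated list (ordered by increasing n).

n=10: 10·1 5·2 2·5 1·10  φ→[4+4+1+1]=10
n=20: 1·20 2·10 4·5 5·4 10·2 20·1  φ→[1+1+2+4+4+8]=20
n=22: 1·22 2·11 11·2 22·1  φ→[1+1+10+10]=22

10, 20, 22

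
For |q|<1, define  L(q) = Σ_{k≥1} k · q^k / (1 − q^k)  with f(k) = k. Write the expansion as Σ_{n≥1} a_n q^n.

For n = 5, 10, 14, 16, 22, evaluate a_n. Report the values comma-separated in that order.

[q^5] f(1)=1,f(5)=5 ⇒ 6
d|10:{10,5,2,1}  Σf=10+5+2+1=18
q^14  k|14↦f(k): 14:14 7:7 2:2 1:1  a_14=24
[q^16] f(16)=16,f(8)=8,f(4)=4,f(2)=2,f(1)=1 ⇒ 31
n=22: 22·1 11·2 2·11 1·22  f→[22+11+2+1]=36

6, 18, 24, 31, 36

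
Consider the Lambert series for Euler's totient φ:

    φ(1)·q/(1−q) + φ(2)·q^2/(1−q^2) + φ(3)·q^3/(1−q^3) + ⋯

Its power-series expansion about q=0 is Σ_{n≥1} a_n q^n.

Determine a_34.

[q^34] φ(1)=1,φ(2)=1,φ(17)=16,φ(34)=16 ⇒ 34

a_34 = 34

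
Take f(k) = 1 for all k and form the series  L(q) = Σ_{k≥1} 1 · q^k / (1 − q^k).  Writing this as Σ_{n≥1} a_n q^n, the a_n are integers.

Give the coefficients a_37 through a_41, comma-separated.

d|37:{1,37}  Σf=1+1=2
[q^38] f(38)=1,f(19)=1,f(2)=1,f(1)=1 ⇒ 4
d|39:{1,3,13,39}  Σf=1+1+1+1=4
q^40  k|40↦f(k): 1:1 2:1 4:1 5:1 8:1 10:1 20:1 40:1  a_40=8
q^41  k|41↦f(k): 1:1 41:1  a_41=2

2, 4, 4, 8, 2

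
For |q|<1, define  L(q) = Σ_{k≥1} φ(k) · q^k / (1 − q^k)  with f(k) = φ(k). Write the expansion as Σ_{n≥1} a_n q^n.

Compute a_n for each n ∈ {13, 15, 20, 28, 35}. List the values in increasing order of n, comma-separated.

[q^13] φ(13)=12,φ(1)=1 ⇒ 13
[q^15] φ(1)=1,φ(3)=2,φ(5)=4,φ(15)=8 ⇒ 15
d|20:{1,2,4,5,10,20}  Σφ=1+1+2+4+4+8=20
d|28:{28,14,7,4,2,1}  Σφ=12+6+6+2+1+1=28
q^35  k|35↦φ(k): 1:1 5:4 7:6 35:24  a_35=35

13, 15, 20, 28, 35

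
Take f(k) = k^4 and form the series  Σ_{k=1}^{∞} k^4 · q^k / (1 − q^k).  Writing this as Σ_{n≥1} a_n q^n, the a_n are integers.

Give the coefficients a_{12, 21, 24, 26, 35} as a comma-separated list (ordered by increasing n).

22386, 196964, 358258, 485554, 1503652

n=12: 12·1 6·2 4·3 3·4 2·6 1·12  f→[20736+1296+256+81+16+1]=22386
[q^21] f(1)=1,f(3)=81,f(7)=2401,f(21)=194481 ⇒ 196964
n=24: 24·1 12·2 8·3 6·4 4·6 3·8 2·12 1·24  f→[331776+20736+4096+1296+256+81+16+1]=358258
d|26:{1,2,13,26}  Σf=1+16+28561+456976=485554
d|35:{1,5,7,35}  Σf=1+625+2401+1500625=1503652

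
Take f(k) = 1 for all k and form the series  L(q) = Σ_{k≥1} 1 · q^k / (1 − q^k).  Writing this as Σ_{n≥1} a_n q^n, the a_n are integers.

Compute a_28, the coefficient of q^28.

a_28 = 6

q^28  k|28↦f(k): 28:1 14:1 7:1 4:1 2:1 1:1  a_28=6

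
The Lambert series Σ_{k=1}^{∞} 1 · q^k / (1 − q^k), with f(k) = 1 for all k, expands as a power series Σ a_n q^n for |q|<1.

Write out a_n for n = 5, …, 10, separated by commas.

[q^5] f(5)=1,f(1)=1 ⇒ 2
d|6:{6,3,2,1}  Σf=1+1+1+1=4
[q^7] f(7)=1,f(1)=1 ⇒ 2
n=8: 1·8 2·4 4·2 8·1  f→[1+1+1+1]=4
[q^9] f(1)=1,f(3)=1,f(9)=1 ⇒ 3
[q^10] f(1)=1,f(2)=1,f(5)=1,f(10)=1 ⇒ 4

2, 4, 2, 4, 3, 4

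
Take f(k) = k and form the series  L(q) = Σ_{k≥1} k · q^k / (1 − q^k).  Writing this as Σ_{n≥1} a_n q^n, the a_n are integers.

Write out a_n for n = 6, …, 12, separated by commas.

12, 8, 15, 13, 18, 12, 28

d|6:{6,3,2,1}  Σf=6+3+2+1=12
n=7: 7·1 1·7  f→[7+1]=8
[q^8] f(8)=8,f(4)=4,f(2)=2,f(1)=1 ⇒ 15
d|9:{1,3,9}  Σf=1+3+9=13
n=10: 1·10 2·5 5·2 10·1  f→[1+2+5+10]=18
n=11: 1·11 11·1  f→[1+11]=12
n=12: 12·1 6·2 4·3 3·4 2·6 1·12  f→[12+6+4+3+2+1]=28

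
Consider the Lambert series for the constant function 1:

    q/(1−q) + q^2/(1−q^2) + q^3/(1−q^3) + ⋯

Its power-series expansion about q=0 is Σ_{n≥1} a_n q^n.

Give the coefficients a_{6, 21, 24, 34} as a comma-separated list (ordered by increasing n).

4, 4, 8, 4

[q^6] f(1)=1,f(2)=1,f(3)=1,f(6)=1 ⇒ 4
q^21  k|21↦f(k): 21:1 7:1 3:1 1:1  a_21=4
n=24: 24·1 12·2 8·3 6·4 4·6 3·8 2·12 1·24  f→[1+1+1+1+1+1+1+1]=8
n=34: 1·34 2·17 17·2 34·1  f→[1+1+1+1]=4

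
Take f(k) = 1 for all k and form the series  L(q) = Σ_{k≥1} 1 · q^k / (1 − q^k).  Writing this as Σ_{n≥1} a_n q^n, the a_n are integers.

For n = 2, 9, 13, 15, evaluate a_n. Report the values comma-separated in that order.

2, 3, 2, 4

[q^2] f(1)=1,f(2)=1 ⇒ 2
n=9: 1·9 3·3 9·1  f→[1+1+1]=3
q^13  k|13↦f(k): 13:1 1:1  a_13=2
[q^15] f(15)=1,f(5)=1,f(3)=1,f(1)=1 ⇒ 4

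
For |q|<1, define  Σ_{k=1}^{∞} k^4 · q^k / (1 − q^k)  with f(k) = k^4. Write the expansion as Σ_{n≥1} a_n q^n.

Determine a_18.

a_18 = 112931

d|18:{1,2,3,6,9,18}  Σf=1+16+81+1296+6561+104976=112931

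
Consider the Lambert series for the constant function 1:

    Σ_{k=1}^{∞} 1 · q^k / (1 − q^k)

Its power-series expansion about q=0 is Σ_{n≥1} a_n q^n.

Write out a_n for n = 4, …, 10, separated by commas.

3, 2, 4, 2, 4, 3, 4

[q^4] f(1)=1,f(2)=1,f(4)=1 ⇒ 3
[q^5] f(5)=1,f(1)=1 ⇒ 2
q^6  k|6↦f(k): 1:1 2:1 3:1 6:1  a_6=4
n=7: 1·7 7·1  f→[1+1]=2
n=8: 8·1 4·2 2·4 1·8  f→[1+1+1+1]=4
d|9:{9,3,1}  Σf=1+1+1=3
d|10:{10,5,2,1}  Σf=1+1+1+1=4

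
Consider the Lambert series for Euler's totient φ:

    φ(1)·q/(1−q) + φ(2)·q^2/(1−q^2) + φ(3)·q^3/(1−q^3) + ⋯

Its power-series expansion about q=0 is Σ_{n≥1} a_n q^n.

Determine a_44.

d|44:{44,22,11,4,2,1}  Σφ=20+10+10+2+1+1=44

a_44 = 44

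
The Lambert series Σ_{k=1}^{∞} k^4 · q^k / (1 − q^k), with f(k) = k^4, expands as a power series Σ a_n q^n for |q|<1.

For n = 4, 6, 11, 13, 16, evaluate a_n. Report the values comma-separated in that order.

q^4  k|4↦f(k): 4:256 2:16 1:1  a_4=273
n=6: 6·1 3·2 2·3 1·6  f→[1296+81+16+1]=1394
q^11  k|11↦f(k): 1:1 11:14641  a_11=14642
[q^13] f(13)=28561,f(1)=1 ⇒ 28562
n=16: 1·16 2·8 4·4 8·2 16·1  f→[1+16+256+4096+65536]=69905

273, 1394, 14642, 28562, 69905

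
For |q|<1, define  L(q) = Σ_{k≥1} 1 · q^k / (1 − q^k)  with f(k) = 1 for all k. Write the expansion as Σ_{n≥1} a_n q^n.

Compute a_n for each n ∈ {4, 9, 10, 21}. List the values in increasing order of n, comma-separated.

3, 3, 4, 4

[q^4] f(4)=1,f(2)=1,f(1)=1 ⇒ 3
[q^9] f(9)=1,f(3)=1,f(1)=1 ⇒ 3
n=10: 1·10 2·5 5·2 10·1  f→[1+1+1+1]=4
q^21  k|21↦f(k): 1:1 3:1 7:1 21:1  a_21=4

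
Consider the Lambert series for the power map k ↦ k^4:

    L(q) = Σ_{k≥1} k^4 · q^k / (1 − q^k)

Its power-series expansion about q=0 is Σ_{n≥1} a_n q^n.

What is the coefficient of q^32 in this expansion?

a_32 = 1118481

[q^32] f(32)=1048576,f(16)=65536,f(8)=4096,f(4)=256,f(2)=16,f(1)=1 ⇒ 1118481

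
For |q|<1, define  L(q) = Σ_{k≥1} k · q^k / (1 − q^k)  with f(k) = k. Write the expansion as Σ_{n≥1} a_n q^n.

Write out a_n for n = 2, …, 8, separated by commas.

[q^2] f(2)=2,f(1)=1 ⇒ 3
[q^3] f(3)=3,f(1)=1 ⇒ 4
n=4: 4·1 2·2 1·4  f→[4+2+1]=7
d|5:{1,5}  Σf=1+5=6
n=6: 6·1 3·2 2·3 1·6  f→[6+3+2+1]=12
q^7  k|7↦f(k): 1:1 7:7  a_7=8
d|8:{8,4,2,1}  Σf=8+4+2+1=15

3, 4, 7, 6, 12, 8, 15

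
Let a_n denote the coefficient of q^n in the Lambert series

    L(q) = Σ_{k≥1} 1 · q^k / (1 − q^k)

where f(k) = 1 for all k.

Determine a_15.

q^15  k|15↦f(k): 1:1 3:1 5:1 15:1  a_15=4

a_15 = 4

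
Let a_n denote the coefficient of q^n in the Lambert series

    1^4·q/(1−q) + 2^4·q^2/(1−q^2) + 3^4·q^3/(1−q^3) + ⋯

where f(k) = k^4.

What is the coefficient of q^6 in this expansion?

d|6:{1,2,3,6}  Σf=1+16+81+1296=1394

a_6 = 1394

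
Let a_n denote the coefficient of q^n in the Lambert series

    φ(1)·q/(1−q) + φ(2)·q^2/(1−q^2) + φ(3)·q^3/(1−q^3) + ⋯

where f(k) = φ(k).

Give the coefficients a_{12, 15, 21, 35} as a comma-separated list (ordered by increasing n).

d|12:{1,2,3,4,6,12}  Σφ=1+1+2+2+2+4=12
[q^15] φ(1)=1,φ(3)=2,φ(5)=4,φ(15)=8 ⇒ 15
[q^21] φ(1)=1,φ(3)=2,φ(7)=6,φ(21)=12 ⇒ 21
n=35: 1·35 5·7 7·5 35·1  φ→[1+4+6+24]=35

12, 15, 21, 35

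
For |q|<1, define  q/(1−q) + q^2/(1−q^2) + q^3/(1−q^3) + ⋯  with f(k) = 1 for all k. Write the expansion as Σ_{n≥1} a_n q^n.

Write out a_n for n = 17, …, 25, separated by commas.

q^17  k|17↦f(k): 17:1 1:1  a_17=2
d|18:{1,2,3,6,9,18}  Σf=1+1+1+1+1+1=6
[q^19] f(1)=1,f(19)=1 ⇒ 2
d|20:{20,10,5,4,2,1}  Σf=1+1+1+1+1+1=6
q^21  k|21↦f(k): 21:1 7:1 3:1 1:1  a_21=4
n=22: 1·22 2·11 11·2 22·1  f→[1+1+1+1]=4
q^23  k|23↦f(k): 1:1 23:1  a_23=2
q^24  k|24↦f(k): 24:1 12:1 8:1 6:1 4:1 3:1 2:1 1:1  a_24=8
n=25: 25·1 5·5 1·25  f→[1+1+1]=3

2, 6, 2, 6, 4, 4, 2, 8, 3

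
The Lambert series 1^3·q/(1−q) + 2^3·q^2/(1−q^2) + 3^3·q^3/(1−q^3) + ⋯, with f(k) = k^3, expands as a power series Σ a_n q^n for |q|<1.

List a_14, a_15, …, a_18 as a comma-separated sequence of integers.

3096, 3528, 4681, 4914, 6813

n=14: 1·14 2·7 7·2 14·1  f→[1+8+343+2744]=3096
n=15: 1·15 3·5 5·3 15·1  f→[1+27+125+3375]=3528
n=16: 16·1 8·2 4·4 2·8 1·16  f→[4096+512+64+8+1]=4681
[q^17] f(17)=4913,f(1)=1 ⇒ 4914
n=18: 18·1 9·2 6·3 3·6 2·9 1·18  f→[5832+729+216+27+8+1]=6813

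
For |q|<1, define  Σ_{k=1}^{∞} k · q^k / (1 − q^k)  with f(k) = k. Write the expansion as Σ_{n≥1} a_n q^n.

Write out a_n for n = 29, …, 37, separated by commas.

30, 72, 32, 63, 48, 54, 48, 91, 38

q^29  k|29↦f(k): 29:29 1:1  a_29=30
d|30:{1,2,3,5,6,10,15,30}  Σf=1+2+3+5+6+10+15+30=72
d|31:{1,31}  Σf=1+31=32
q^32  k|32↦f(k): 32:32 16:16 8:8 4:4 2:2 1:1  a_32=63
n=33: 1·33 3·11 11·3 33·1  f→[1+3+11+33]=48
[q^34] f(34)=34,f(17)=17,f(2)=2,f(1)=1 ⇒ 54
n=35: 35·1 7·5 5·7 1·35  f→[35+7+5+1]=48
q^36  k|36↦f(k): 36:36 18:18 12:12 9:9 6:6 4:4 3:3 2:2 1:1  a_36=91
n=37: 37·1 1·37  f→[37+1]=38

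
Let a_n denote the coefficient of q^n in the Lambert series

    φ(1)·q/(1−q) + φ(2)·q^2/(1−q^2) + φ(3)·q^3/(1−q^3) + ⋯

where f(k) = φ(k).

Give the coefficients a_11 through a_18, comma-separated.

q^11  k|11↦φ(k): 11:10 1:1  a_11=11
[q^12] φ(12)=4,φ(6)=2,φ(4)=2,φ(3)=2,φ(2)=1,φ(1)=1 ⇒ 12
[q^13] φ(1)=1,φ(13)=12 ⇒ 13
q^14  k|14↦φ(k): 1:1 2:1 7:6 14:6  a_14=14
[q^15] φ(1)=1,φ(3)=2,φ(5)=4,φ(15)=8 ⇒ 15
[q^16] φ(16)=8,φ(8)=4,φ(4)=2,φ(2)=1,φ(1)=1 ⇒ 16
d|17:{17,1}  Σφ=16+1=17
n=18: 18·1 9·2 6·3 3·6 2·9 1·18  φ→[6+6+2+2+1+1]=18

11, 12, 13, 14, 15, 16, 17, 18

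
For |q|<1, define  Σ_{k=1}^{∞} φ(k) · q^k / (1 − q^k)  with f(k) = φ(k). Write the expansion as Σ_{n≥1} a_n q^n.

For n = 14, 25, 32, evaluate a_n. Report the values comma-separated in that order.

d|14:{1,2,7,14}  Σφ=1+1+6+6=14
q^25  k|25↦φ(k): 1:1 5:4 25:20  a_25=25
d|32:{32,16,8,4,2,1}  Σφ=16+8+4+2+1+1=32

14, 25, 32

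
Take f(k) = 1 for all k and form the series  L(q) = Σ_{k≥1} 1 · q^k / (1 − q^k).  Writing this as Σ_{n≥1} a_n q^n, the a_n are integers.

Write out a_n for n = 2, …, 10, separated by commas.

2, 2, 3, 2, 4, 2, 4, 3, 4

q^2  k|2↦f(k): 1:1 2:1  a_2=2
[q^3] f(1)=1,f(3)=1 ⇒ 2
[q^4] f(4)=1,f(2)=1,f(1)=1 ⇒ 3
[q^5] f(5)=1,f(1)=1 ⇒ 2
n=6: 6·1 3·2 2·3 1·6  f→[1+1+1+1]=4
n=7: 1·7 7·1  f→[1+1]=2
[q^8] f(1)=1,f(2)=1,f(4)=1,f(8)=1 ⇒ 4
d|9:{9,3,1}  Σf=1+1+1=3
q^10  k|10↦f(k): 10:1 5:1 2:1 1:1  a_10=4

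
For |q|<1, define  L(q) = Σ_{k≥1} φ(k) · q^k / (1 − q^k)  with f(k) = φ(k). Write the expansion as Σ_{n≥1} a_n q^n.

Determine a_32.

d|32:{32,16,8,4,2,1}  Σφ=16+8+4+2+1+1=32

a_32 = 32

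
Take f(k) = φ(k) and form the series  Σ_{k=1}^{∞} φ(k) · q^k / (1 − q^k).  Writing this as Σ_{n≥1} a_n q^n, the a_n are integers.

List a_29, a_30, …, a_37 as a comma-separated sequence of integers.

q^29  k|29↦φ(k): 1:1 29:28  a_29=29
q^30  k|30↦φ(k): 30:8 15:8 10:4 6:2 5:4 3:2 2:1 1:1  a_30=30
[q^31] φ(1)=1,φ(31)=30 ⇒ 31
[q^32] φ(1)=1,φ(2)=1,φ(4)=2,φ(8)=4,φ(16)=8,φ(32)=16 ⇒ 32
n=33: 33·1 11·3 3·11 1·33  φ→[20+10+2+1]=33
q^34  k|34↦φ(k): 1:1 2:1 17:16 34:16  a_34=34
q^35  k|35↦φ(k): 35:24 7:6 5:4 1:1  a_35=35
n=36: 1·36 2·18 3·12 4·9 6·6 9·4 12·3 18·2 36·1  φ→[1+1+2+2+2+6+4+6+12]=36
q^37  k|37↦φ(k): 1:1 37:36  a_37=37

29, 30, 31, 32, 33, 34, 35, 36, 37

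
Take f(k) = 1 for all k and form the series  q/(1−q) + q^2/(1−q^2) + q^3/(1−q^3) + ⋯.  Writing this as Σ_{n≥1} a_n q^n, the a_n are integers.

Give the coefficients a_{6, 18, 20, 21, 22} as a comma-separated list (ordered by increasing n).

q^6  k|6↦f(k): 6:1 3:1 2:1 1:1  a_6=4
d|18:{1,2,3,6,9,18}  Σf=1+1+1+1+1+1=6
n=20: 1·20 2·10 4·5 5·4 10·2 20·1  f→[1+1+1+1+1+1]=6
[q^21] f(21)=1,f(7)=1,f(3)=1,f(1)=1 ⇒ 4
n=22: 22·1 11·2 2·11 1·22  f→[1+1+1+1]=4

4, 6, 6, 4, 4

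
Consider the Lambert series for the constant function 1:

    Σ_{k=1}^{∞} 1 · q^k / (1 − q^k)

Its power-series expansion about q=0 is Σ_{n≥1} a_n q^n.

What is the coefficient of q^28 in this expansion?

n=28: 1·28 2·14 4·7 7·4 14·2 28·1  f→[1+1+1+1+1+1]=6

a_28 = 6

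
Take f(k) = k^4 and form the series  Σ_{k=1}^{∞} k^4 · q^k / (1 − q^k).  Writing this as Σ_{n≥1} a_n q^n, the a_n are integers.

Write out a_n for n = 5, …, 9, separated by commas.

626, 1394, 2402, 4369, 6643

n=5: 5·1 1·5  f→[625+1]=626
[q^6] f(1)=1,f(2)=16,f(3)=81,f(6)=1296 ⇒ 1394
[q^7] f(1)=1,f(7)=2401 ⇒ 2402
[q^8] f(8)=4096,f(4)=256,f(2)=16,f(1)=1 ⇒ 4369
q^9  k|9↦f(k): 1:1 3:81 9:6561  a_9=6643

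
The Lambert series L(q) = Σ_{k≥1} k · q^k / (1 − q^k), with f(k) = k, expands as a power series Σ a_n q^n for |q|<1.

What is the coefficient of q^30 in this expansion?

a_30 = 72

q^30  k|30↦f(k): 30:30 15:15 10:10 6:6 5:5 3:3 2:2 1:1  a_30=72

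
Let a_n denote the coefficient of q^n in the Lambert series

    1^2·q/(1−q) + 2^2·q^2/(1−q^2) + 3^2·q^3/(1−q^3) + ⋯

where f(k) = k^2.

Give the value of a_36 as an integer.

n=36: 36·1 18·2 12·3 9·4 6·6 4·9 3·12 2·18 1·36  f→[1296+324+144+81+36+16+9+4+1]=1911

a_36 = 1911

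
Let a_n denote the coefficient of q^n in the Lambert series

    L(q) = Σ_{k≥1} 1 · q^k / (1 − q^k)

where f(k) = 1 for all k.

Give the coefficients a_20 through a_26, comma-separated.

[q^20] f(20)=1,f(10)=1,f(5)=1,f(4)=1,f(2)=1,f(1)=1 ⇒ 6
d|21:{21,7,3,1}  Σf=1+1+1+1=4
n=22: 22·1 11·2 2·11 1·22  f→[1+1+1+1]=4
q^23  k|23↦f(k): 23:1 1:1  a_23=2
d|24:{24,12,8,6,4,3,2,1}  Σf=1+1+1+1+1+1+1+1=8
[q^25] f(1)=1,f(5)=1,f(25)=1 ⇒ 3
d|26:{26,13,2,1}  Σf=1+1+1+1=4

6, 4, 4, 2, 8, 3, 4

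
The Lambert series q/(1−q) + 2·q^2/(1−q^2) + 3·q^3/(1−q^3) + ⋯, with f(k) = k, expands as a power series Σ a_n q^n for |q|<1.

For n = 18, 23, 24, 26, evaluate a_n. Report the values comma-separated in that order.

39, 24, 60, 42

n=18: 18·1 9·2 6·3 3·6 2·9 1·18  f→[18+9+6+3+2+1]=39
n=23: 23·1 1·23  f→[23+1]=24
[q^24] f(24)=24,f(12)=12,f(8)=8,f(6)=6,f(4)=4,f(3)=3,f(2)=2,f(1)=1 ⇒ 60
[q^26] f(1)=1,f(2)=2,f(13)=13,f(26)=26 ⇒ 42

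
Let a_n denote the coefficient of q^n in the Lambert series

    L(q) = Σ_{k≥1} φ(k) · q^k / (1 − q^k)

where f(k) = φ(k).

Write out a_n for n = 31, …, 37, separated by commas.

n=31: 1·31 31·1  φ→[1+30]=31
n=32: 1·32 2·16 4·8 8·4 16·2 32·1  φ→[1+1+2+4+8+16]=32
d|33:{1,3,11,33}  Σφ=1+2+10+20=33
[q^34] φ(1)=1,φ(2)=1,φ(17)=16,φ(34)=16 ⇒ 34
n=35: 35·1 7·5 5·7 1·35  φ→[24+6+4+1]=35
n=36: 36·1 18·2 12·3 9·4 6·6 4·9 3·12 2·18 1·36  φ→[12+6+4+6+2+2+2+1+1]=36
q^37  k|37↦φ(k): 37:36 1:1  a_37=37

31, 32, 33, 34, 35, 36, 37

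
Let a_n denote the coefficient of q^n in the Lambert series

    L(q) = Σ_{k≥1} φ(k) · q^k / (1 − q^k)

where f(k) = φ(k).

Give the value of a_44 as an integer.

d|44:{1,2,4,11,22,44}  Σφ=1+1+2+10+10+20=44

a_44 = 44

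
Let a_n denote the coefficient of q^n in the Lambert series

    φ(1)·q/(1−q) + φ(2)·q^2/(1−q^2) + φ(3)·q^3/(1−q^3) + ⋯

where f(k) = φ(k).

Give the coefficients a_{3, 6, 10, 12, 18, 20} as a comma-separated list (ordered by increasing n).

n=3: 3·1 1·3  φ→[2+1]=3
q^6  k|6↦φ(k): 1:1 2:1 3:2 6:2  a_6=6
q^10  k|10↦φ(k): 1:1 2:1 5:4 10:4  a_10=10
[q^12] φ(12)=4,φ(6)=2,φ(4)=2,φ(3)=2,φ(2)=1,φ(1)=1 ⇒ 12
n=18: 18·1 9·2 6·3 3·6 2·9 1·18  φ→[6+6+2+2+1+1]=18
d|20:{1,2,4,5,10,20}  Σφ=1+1+2+4+4+8=20

3, 6, 10, 12, 18, 20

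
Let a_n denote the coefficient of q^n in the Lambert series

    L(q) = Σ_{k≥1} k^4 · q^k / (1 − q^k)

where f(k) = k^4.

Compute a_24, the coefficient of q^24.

q^24  k|24↦f(k): 1:1 2:16 3:81 4:256 6:1296 8:4096 12:20736 24:331776  a_24=358258

a_24 = 358258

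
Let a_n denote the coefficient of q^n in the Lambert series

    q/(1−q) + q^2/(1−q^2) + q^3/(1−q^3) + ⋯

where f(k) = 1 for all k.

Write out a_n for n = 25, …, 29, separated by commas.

3, 4, 4, 6, 2

[q^25] f(25)=1,f(5)=1,f(1)=1 ⇒ 3
n=26: 1·26 2·13 13·2 26·1  f→[1+1+1+1]=4
q^27  k|27↦f(k): 27:1 9:1 3:1 1:1  a_27=4
[q^28] f(1)=1,f(2)=1,f(4)=1,f(7)=1,f(14)=1,f(28)=1 ⇒ 6
n=29: 1·29 29·1  f→[1+1]=2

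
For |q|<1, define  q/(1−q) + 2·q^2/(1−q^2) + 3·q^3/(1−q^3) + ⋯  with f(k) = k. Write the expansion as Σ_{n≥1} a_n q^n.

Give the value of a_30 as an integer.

a_30 = 72

d|30:{30,15,10,6,5,3,2,1}  Σf=30+15+10+6+5+3+2+1=72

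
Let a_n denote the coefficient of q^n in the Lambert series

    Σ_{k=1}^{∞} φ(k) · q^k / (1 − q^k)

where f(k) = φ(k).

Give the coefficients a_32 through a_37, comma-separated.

q^32  k|32↦φ(k): 1:1 2:1 4:2 8:4 16:8 32:16  a_32=32
n=33: 1·33 3·11 11·3 33·1  φ→[1+2+10+20]=33
q^34  k|34↦φ(k): 1:1 2:1 17:16 34:16  a_34=34
[q^35] φ(1)=1,φ(5)=4,φ(7)=6,φ(35)=24 ⇒ 35
[q^36] φ(36)=12,φ(18)=6,φ(12)=4,φ(9)=6,φ(6)=2,φ(4)=2,φ(3)=2,φ(2)=1,φ(1)=1 ⇒ 36
n=37: 1·37 37·1  φ→[1+36]=37

32, 33, 34, 35, 36, 37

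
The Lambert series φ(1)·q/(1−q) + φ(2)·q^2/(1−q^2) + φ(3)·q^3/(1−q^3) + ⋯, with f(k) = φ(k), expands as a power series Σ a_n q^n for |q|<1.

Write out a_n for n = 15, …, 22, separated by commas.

[q^15] φ(1)=1,φ(3)=2,φ(5)=4,φ(15)=8 ⇒ 15
[q^16] φ(1)=1,φ(2)=1,φ(4)=2,φ(8)=4,φ(16)=8 ⇒ 16
[q^17] φ(17)=16,φ(1)=1 ⇒ 17
n=18: 18·1 9·2 6·3 3·6 2·9 1·18  φ→[6+6+2+2+1+1]=18
[q^19] φ(19)=18,φ(1)=1 ⇒ 19
q^20  k|20↦φ(k): 20:8 10:4 5:4 4:2 2:1 1:1  a_20=20
q^21  k|21↦φ(k): 1:1 3:2 7:6 21:12  a_21=21
q^22  k|22↦φ(k): 22:10 11:10 2:1 1:1  a_22=22

15, 16, 17, 18, 19, 20, 21, 22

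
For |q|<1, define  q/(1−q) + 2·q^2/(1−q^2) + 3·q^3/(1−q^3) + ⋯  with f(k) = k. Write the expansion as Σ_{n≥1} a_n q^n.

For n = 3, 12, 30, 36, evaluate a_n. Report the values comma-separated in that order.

n=3: 3·1 1·3  f→[3+1]=4
d|12:{1,2,3,4,6,12}  Σf=1+2+3+4+6+12=28
d|30:{1,2,3,5,6,10,15,30}  Σf=1+2+3+5+6+10+15+30=72
[q^36] f(36)=36,f(18)=18,f(12)=12,f(9)=9,f(6)=6,f(4)=4,f(3)=3,f(2)=2,f(1)=1 ⇒ 91

4, 28, 72, 91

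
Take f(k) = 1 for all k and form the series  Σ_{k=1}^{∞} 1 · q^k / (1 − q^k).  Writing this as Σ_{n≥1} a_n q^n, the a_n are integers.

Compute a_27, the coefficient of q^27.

a_27 = 4

q^27  k|27↦f(k): 27:1 9:1 3:1 1:1  a_27=4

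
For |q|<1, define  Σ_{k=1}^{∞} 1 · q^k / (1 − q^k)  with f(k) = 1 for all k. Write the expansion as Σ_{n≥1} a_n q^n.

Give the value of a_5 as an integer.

n=5: 5·1 1·5  f→[1+1]=2

a_5 = 2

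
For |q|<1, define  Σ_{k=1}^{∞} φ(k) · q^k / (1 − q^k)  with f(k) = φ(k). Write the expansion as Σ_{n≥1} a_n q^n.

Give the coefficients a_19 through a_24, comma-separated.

n=19: 19·1 1·19  φ→[18+1]=19
n=20: 20·1 10·2 5·4 4·5 2·10 1·20  φ→[8+4+4+2+1+1]=20
[q^21] φ(21)=12,φ(7)=6,φ(3)=2,φ(1)=1 ⇒ 21
n=22: 22·1 11·2 2·11 1·22  φ→[10+10+1+1]=22
n=23: 1·23 23·1  φ→[1+22]=23
[q^24] φ(1)=1,φ(2)=1,φ(3)=2,φ(4)=2,φ(6)=2,φ(8)=4,φ(12)=4,φ(24)=8 ⇒ 24

19, 20, 21, 22, 23, 24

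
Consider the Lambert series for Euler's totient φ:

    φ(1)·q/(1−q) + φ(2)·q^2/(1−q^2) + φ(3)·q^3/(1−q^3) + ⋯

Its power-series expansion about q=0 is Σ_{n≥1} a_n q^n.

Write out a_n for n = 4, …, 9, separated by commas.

q^4  k|4↦φ(k): 1:1 2:1 4:2  a_4=4
[q^5] φ(1)=1,φ(5)=4 ⇒ 5
d|6:{1,2,3,6}  Σφ=1+1+2+2=6
[q^7] φ(7)=6,φ(1)=1 ⇒ 7
n=8: 1·8 2·4 4·2 8·1  φ→[1+1+2+4]=8
q^9  k|9↦φ(k): 9:6 3:2 1:1  a_9=9

4, 5, 6, 7, 8, 9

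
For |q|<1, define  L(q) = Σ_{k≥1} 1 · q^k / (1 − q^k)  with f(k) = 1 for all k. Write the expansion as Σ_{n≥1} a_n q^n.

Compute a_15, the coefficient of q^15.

q^15  k|15↦f(k): 1:1 3:1 5:1 15:1  a_15=4

a_15 = 4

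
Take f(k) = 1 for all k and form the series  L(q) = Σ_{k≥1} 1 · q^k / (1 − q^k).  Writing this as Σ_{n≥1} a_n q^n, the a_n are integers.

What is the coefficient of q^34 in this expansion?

a_34 = 4

d|34:{1,2,17,34}  Σf=1+1+1+1=4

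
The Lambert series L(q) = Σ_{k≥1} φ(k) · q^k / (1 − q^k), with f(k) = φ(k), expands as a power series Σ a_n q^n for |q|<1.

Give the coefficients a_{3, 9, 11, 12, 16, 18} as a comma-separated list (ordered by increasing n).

q^3  k|3↦φ(k): 1:1 3:2  a_3=3
n=9: 9·1 3·3 1·9  φ→[6+2+1]=9
n=11: 1·11 11·1  φ→[1+10]=11
q^12  k|12↦φ(k): 12:4 6:2 4:2 3:2 2:1 1:1  a_12=12
d|16:{1,2,4,8,16}  Σφ=1+1+2+4+8=16
[q^18] φ(1)=1,φ(2)=1,φ(3)=2,φ(6)=2,φ(9)=6,φ(18)=6 ⇒ 18

3, 9, 11, 12, 16, 18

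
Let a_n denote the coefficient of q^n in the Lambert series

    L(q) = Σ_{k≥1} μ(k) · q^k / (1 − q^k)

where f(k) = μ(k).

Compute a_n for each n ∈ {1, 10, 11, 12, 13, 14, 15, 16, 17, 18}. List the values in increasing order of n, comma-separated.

1, 0, 0, 0, 0, 0, 0, 0, 0, 0

[q^1] μ(1)=1 ⇒ 1
n=10: 10·1 5·2 2·5 1·10  μ→[1+(-1)+(-1)+1]=0
[q^11] μ(1)=1,μ(11)=-1 ⇒ 0
d|12:{12,6,4,3,2,1}  Σμ=0+1+0+(-1)+(-1)+1=0
q^13  k|13↦μ(k): 1:1 13:-1  a_13=0
q^14  k|14↦μ(k): 1:1 2:-1 7:-1 14:1  a_14=0
[q^15] μ(1)=1,μ(3)=-1,μ(5)=-1,μ(15)=1 ⇒ 0
[q^16] μ(16)=0,μ(8)=0,μ(4)=0,μ(2)=-1,μ(1)=1 ⇒ 0
d|17:{17,1}  Σμ=(-1)+1=0
q^18  k|18↦μ(k): 18:0 9:0 6:1 3:-1 2:-1 1:1  a_18=0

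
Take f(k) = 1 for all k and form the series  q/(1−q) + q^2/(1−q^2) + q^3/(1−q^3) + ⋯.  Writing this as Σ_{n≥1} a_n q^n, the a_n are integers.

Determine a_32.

a_32 = 6

d|32:{1,2,4,8,16,32}  Σf=1+1+1+1+1+1=6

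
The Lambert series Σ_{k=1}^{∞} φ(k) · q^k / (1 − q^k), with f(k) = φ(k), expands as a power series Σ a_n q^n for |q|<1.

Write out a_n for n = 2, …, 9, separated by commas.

n=2: 1·2 2·1  φ→[1+1]=2
n=3: 1·3 3·1  φ→[1+2]=3
q^4  k|4↦φ(k): 4:2 2:1 1:1  a_4=4
n=5: 5·1 1·5  φ→[4+1]=5
n=6: 1·6 2·3 3·2 6·1  φ→[1+1+2+2]=6
q^7  k|7↦φ(k): 1:1 7:6  a_7=7
q^8  k|8↦φ(k): 8:4 4:2 2:1 1:1  a_8=8
[q^9] φ(9)=6,φ(3)=2,φ(1)=1 ⇒ 9

2, 3, 4, 5, 6, 7, 8, 9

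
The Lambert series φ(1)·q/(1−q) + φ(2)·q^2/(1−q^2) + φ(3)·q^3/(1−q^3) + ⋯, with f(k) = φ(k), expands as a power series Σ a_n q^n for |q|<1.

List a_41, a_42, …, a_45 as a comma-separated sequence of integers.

q^41  k|41↦φ(k): 1:1 41:40  a_41=41
q^42  k|42↦φ(k): 42:12 21:12 14:6 7:6 6:2 3:2 2:1 1:1  a_42=42
[q^43] φ(1)=1,φ(43)=42 ⇒ 43
d|44:{1,2,4,11,22,44}  Σφ=1+1+2+10+10+20=44
n=45: 1·45 3·15 5·9 9·5 15·3 45·1  φ→[1+2+4+6+8+24]=45

41, 42, 43, 44, 45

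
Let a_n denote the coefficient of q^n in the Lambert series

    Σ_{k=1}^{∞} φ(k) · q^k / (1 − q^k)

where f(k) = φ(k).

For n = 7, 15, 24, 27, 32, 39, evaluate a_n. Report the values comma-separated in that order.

d|7:{1,7}  Σφ=1+6=7
d|15:{15,5,3,1}  Σφ=8+4+2+1=15
[q^24] φ(24)=8,φ(12)=4,φ(8)=4,φ(6)=2,φ(4)=2,φ(3)=2,φ(2)=1,φ(1)=1 ⇒ 24
q^27  k|27↦φ(k): 27:18 9:6 3:2 1:1  a_27=27
[q^32] φ(1)=1,φ(2)=1,φ(4)=2,φ(8)=4,φ(16)=8,φ(32)=16 ⇒ 32
[q^39] φ(39)=24,φ(13)=12,φ(3)=2,φ(1)=1 ⇒ 39

7, 15, 24, 27, 32, 39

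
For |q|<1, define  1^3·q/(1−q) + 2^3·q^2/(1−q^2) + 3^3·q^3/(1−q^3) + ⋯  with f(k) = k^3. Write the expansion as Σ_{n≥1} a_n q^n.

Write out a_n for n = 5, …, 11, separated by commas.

d|5:{5,1}  Σf=125+1=126
[q^6] f(1)=1,f(2)=8,f(3)=27,f(6)=216 ⇒ 252
d|7:{7,1}  Σf=343+1=344
[q^8] f(8)=512,f(4)=64,f(2)=8,f(1)=1 ⇒ 585
[q^9] f(1)=1,f(3)=27,f(9)=729 ⇒ 757
[q^10] f(10)=1000,f(5)=125,f(2)=8,f(1)=1 ⇒ 1134
q^11  k|11↦f(k): 1:1 11:1331  a_11=1332

126, 252, 344, 585, 757, 1134, 1332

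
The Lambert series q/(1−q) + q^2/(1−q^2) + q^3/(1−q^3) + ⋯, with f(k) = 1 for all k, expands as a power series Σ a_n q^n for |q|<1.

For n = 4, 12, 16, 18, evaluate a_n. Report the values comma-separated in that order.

d|4:{4,2,1}  Σf=1+1+1=3
[q^12] f(12)=1,f(6)=1,f(4)=1,f(3)=1,f(2)=1,f(1)=1 ⇒ 6
[q^16] f(16)=1,f(8)=1,f(4)=1,f(2)=1,f(1)=1 ⇒ 5
[q^18] f(1)=1,f(2)=1,f(3)=1,f(6)=1,f(9)=1,f(18)=1 ⇒ 6

3, 6, 5, 6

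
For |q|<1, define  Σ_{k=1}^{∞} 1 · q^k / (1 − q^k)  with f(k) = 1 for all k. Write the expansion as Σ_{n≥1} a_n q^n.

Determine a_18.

a_18 = 6

[q^18] f(1)=1,f(2)=1,f(3)=1,f(6)=1,f(9)=1,f(18)=1 ⇒ 6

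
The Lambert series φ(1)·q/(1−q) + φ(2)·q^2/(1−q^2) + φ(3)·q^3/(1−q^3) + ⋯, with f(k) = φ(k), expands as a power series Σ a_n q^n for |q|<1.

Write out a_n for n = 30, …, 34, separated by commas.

q^30  k|30↦φ(k): 30:8 15:8 10:4 6:2 5:4 3:2 2:1 1:1  a_30=30
q^31  k|31↦φ(k): 1:1 31:30  a_31=31
q^32  k|32↦φ(k): 32:16 16:8 8:4 4:2 2:1 1:1  a_32=32
[q^33] φ(33)=20,φ(11)=10,φ(3)=2,φ(1)=1 ⇒ 33
[q^34] φ(1)=1,φ(2)=1,φ(17)=16,φ(34)=16 ⇒ 34

30, 31, 32, 33, 34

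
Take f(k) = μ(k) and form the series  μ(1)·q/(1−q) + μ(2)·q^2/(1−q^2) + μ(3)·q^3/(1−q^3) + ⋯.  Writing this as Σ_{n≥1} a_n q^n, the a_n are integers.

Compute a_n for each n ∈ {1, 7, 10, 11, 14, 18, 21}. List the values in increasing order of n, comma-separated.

1, 0, 0, 0, 0, 0, 0

q^1  k|1↦μ(k): 1:1  a_1=1
n=7: 7·1 1·7  μ→[(-1)+1]=0
d|10:{10,5,2,1}  Σμ=1+(-1)+(-1)+1=0
q^11  k|11↦μ(k): 1:1 11:-1  a_11=0
q^14  k|14↦μ(k): 14:1 7:-1 2:-1 1:1  a_14=0
q^18  k|18↦μ(k): 18:0 9:0 6:1 3:-1 2:-1 1:1  a_18=0
n=21: 1·21 3·7 7·3 21·1  μ→[1+(-1)+(-1)+1]=0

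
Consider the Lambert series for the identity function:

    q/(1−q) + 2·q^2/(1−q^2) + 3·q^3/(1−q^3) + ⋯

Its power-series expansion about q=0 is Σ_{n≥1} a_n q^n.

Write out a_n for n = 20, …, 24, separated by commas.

q^20  k|20↦f(k): 20:20 10:10 5:5 4:4 2:2 1:1  a_20=42
q^21  k|21↦f(k): 21:21 7:7 3:3 1:1  a_21=32
n=22: 1·22 2·11 11·2 22·1  f→[1+2+11+22]=36
d|23:{23,1}  Σf=23+1=24
d|24:{24,12,8,6,4,3,2,1}  Σf=24+12+8+6+4+3+2+1=60

42, 32, 36, 24, 60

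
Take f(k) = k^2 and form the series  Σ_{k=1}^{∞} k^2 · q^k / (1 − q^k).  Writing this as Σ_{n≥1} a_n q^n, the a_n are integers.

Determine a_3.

q^3  k|3↦f(k): 3:9 1:1  a_3=10

a_3 = 10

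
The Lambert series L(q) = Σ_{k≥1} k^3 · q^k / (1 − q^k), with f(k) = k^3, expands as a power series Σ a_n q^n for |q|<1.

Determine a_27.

a_27 = 20440

[q^27] f(1)=1,f(3)=27,f(9)=729,f(27)=19683 ⇒ 20440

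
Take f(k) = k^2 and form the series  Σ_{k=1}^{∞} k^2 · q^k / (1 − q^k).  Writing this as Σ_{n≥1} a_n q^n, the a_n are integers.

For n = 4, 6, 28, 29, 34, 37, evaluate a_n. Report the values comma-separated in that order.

21, 50, 1050, 842, 1450, 1370

n=4: 4·1 2·2 1·4  f→[16+4+1]=21
d|6:{6,3,2,1}  Σf=36+9+4+1=50
[q^28] f(28)=784,f(14)=196,f(7)=49,f(4)=16,f(2)=4,f(1)=1 ⇒ 1050
d|29:{1,29}  Σf=1+841=842
[q^34] f(34)=1156,f(17)=289,f(2)=4,f(1)=1 ⇒ 1450
q^37  k|37↦f(k): 37:1369 1:1  a_37=1370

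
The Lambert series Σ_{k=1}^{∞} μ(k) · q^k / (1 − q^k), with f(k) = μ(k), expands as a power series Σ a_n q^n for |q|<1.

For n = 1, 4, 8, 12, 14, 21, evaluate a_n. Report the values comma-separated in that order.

1, 0, 0, 0, 0, 0

[q^1] μ(1)=1 ⇒ 1
[q^4] μ(1)=1,μ(2)=-1,μ(4)=0 ⇒ 0
[q^8] μ(1)=1,μ(2)=-1,μ(4)=0,μ(8)=0 ⇒ 0
n=12: 12·1 6·2 4·3 3·4 2·6 1·12  μ→[0+1+0+(-1)+(-1)+1]=0
q^14  k|14↦μ(k): 14:1 7:-1 2:-1 1:1  a_14=0
d|21:{1,3,7,21}  Σμ=1+(-1)+(-1)+1=0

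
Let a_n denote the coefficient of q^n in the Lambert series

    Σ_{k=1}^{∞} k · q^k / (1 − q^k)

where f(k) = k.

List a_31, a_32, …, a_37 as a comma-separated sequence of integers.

[q^31] f(1)=1,f(31)=31 ⇒ 32
d|32:{32,16,8,4,2,1}  Σf=32+16+8+4+2+1=63
[q^33] f(33)=33,f(11)=11,f(3)=3,f(1)=1 ⇒ 48
d|34:{34,17,2,1}  Σf=34+17+2+1=54
q^35  k|35↦f(k): 35:35 7:7 5:5 1:1  a_35=48
d|36:{1,2,3,4,6,9,12,18,36}  Σf=1+2+3+4+6+9+12+18+36=91
n=37: 1·37 37·1  f→[1+37]=38

32, 63, 48, 54, 48, 91, 38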